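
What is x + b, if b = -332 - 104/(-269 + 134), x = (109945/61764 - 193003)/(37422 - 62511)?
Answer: -7520278675699/23243954940 ≈ -323.54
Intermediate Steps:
x = 11920527347/1549596996 (x = (109945*(1/61764) - 193003)/(-25089) = (109945/61764 - 193003)*(-1/25089) = -11920527347/61764*(-1/25089) = 11920527347/1549596996 ≈ 7.6927)
b = -44716/135 (b = -332 - 104/(-135) = -332 - 1/135*(-104) = -332 + 104/135 = -44716/135 ≈ -331.23)
x + b = 11920527347/1549596996 - 44716/135 = -7520278675699/23243954940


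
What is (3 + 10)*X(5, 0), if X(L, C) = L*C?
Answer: 0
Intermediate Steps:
X(L, C) = C*L
(3 + 10)*X(5, 0) = (3 + 10)*(0*5) = 13*0 = 0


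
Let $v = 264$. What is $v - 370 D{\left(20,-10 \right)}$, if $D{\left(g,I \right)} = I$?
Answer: $3964$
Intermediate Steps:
$v - 370 D{\left(20,-10 \right)} = 264 - -3700 = 264 + 3700 = 3964$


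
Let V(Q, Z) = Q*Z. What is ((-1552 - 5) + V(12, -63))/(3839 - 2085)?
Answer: -2313/1754 ≈ -1.3187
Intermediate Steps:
((-1552 - 5) + V(12, -63))/(3839 - 2085) = ((-1552 - 5) + 12*(-63))/(3839 - 2085) = (-1557 - 756)/1754 = -2313*1/1754 = -2313/1754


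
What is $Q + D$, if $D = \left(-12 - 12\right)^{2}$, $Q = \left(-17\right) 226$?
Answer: $-3266$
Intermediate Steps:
$Q = -3842$
$D = 576$ ($D = \left(-12 - 12\right)^{2} = \left(-24\right)^{2} = 576$)
$Q + D = -3842 + 576 = -3266$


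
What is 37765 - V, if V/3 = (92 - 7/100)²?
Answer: 124116253/10000 ≈ 12412.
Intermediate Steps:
V = 253533747/10000 (V = 3*(92 - 7/100)² = 3*(9193/100)² = 3*(84511249/10000) = 253533747/10000 ≈ 25353.)
37765 - V = 37765 - 1*253533747/10000 = 37765 - 253533747/10000 = 124116253/10000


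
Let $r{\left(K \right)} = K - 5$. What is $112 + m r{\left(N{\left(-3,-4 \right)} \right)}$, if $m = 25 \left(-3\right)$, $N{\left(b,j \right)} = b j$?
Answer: $-413$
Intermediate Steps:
$m = -75$
$r{\left(K \right)} = -5 + K$
$112 + m r{\left(N{\left(-3,-4 \right)} \right)} = 112 - 75 \left(-5 - -12\right) = 112 - 75 \left(-5 + 12\right) = 112 - 525 = -413$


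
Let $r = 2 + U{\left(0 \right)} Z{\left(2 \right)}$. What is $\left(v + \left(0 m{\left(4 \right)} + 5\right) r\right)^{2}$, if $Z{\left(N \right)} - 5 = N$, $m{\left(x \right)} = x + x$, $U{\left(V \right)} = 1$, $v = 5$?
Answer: $2500$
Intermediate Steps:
$m{\left(x \right)} = 2 x$
$Z{\left(N \right)} = 5 + N$
$r = 9$ ($r = 2 + 1 \left(5 + 2\right) = 2 + 1 \cdot 7 = 2 + 7 = 9$)
$\left(v + \left(0 m{\left(4 \right)} + 5\right) r\right)^{2} = \left(5 + \left(0 \cdot 2 \cdot 4 + 5\right) 9\right)^{2} = \left(5 + \left(0 \cdot 8 + 5\right) 9\right)^{2} = \left(5 + \left(0 + 5\right) 9\right)^{2} = \left(5 + 5 \cdot 9\right)^{2} = \left(5 + 45\right)^{2} = 50^{2} = 2500$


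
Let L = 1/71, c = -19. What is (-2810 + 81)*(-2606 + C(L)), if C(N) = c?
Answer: 7163625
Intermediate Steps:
L = 1/71 ≈ 0.014085
C(N) = -19
(-2810 + 81)*(-2606 + C(L)) = (-2810 + 81)*(-2606 - 19) = -2729*(-2625) = 7163625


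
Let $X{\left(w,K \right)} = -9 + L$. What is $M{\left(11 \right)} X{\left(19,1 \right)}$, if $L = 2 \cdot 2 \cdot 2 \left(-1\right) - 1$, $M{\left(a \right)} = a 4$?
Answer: $-792$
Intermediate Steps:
$M{\left(a \right)} = 4 a$
$L = -9$ ($L = 2 \cdot 4 \left(-1\right) - 1 = 2 \left(-4\right) - 1 = -8 - 1 = -9$)
$X{\left(w,K \right)} = -18$ ($X{\left(w,K \right)} = -9 - 9 = -18$)
$M{\left(11 \right)} X{\left(19,1 \right)} = 4 \cdot 11 \left(-18\right) = 44 \left(-18\right) = -792$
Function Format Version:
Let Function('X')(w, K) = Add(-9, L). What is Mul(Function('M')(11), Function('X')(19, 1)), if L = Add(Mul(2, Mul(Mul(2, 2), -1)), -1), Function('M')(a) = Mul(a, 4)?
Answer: -792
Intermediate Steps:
Function('M')(a) = Mul(4, a)
L = -9 (L = Add(Mul(2, Mul(4, -1)), -1) = Add(Mul(2, -4), -1) = Add(-8, -1) = -9)
Function('X')(w, K) = -18 (Function('X')(w, K) = Add(-9, -9) = -18)
Mul(Function('M')(11), Function('X')(19, 1)) = Mul(Mul(4, 11), -18) = Mul(44, -18) = -792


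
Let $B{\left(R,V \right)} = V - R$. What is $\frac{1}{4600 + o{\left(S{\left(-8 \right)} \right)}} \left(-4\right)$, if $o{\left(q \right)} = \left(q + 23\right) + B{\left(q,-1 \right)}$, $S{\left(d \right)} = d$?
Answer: $- \frac{2}{2311} \approx -0.00086543$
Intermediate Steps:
$o{\left(q \right)} = 22$ ($o{\left(q \right)} = \left(q + 23\right) - \left(1 + q\right) = \left(23 + q\right) - \left(1 + q\right) = 22$)
$\frac{1}{4600 + o{\left(S{\left(-8 \right)} \right)}} \left(-4\right) = \frac{1}{4600 + 22} \left(-4\right) = \frac{1}{4622} \left(-4\right) = - \frac{2}{2311}$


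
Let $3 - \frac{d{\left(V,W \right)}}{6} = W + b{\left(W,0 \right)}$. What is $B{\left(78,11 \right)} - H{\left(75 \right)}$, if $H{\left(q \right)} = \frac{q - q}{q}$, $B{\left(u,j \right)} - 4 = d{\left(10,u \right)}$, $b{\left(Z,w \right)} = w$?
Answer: $-446$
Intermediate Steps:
$d{\left(V,W \right)} = 18 - 6 W$ ($d{\left(V,W \right)} = 18 - 6 \left(W + 0\right) = 18 - 6 W$)
$B{\left(u,j \right)} = 22 - 6 u$ ($B{\left(u,j \right)} = 4 - \left(-18 + 6 u\right) = 22 - 6 u$)
$H{\left(q \right)} = 0$ ($H{\left(q \right)} = \frac{0}{q} = 0$)
$B{\left(78,11 \right)} - H{\left(75 \right)} = \left(22 - 468\right) - 0 = \left(22 - 468\right) + 0 = -446 + 0 = -446$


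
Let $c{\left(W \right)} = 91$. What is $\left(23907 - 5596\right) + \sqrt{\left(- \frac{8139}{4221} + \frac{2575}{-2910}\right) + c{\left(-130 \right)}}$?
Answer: $18311 + \frac{\sqrt{6570459637518}}{272958} \approx 18320.0$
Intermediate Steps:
$\left(23907 - 5596\right) + \sqrt{\left(- \frac{8139}{4221} + \frac{2575}{-2910}\right) + c{\left(-130 \right)}} = \left(23907 - 5596\right) + \sqrt{\left(- \frac{8139}{4221} + \frac{2575}{-2910}\right) + 91} = 18311 + \sqrt{\left(\left(-8139\right) \frac{1}{4221} + 2575 \left(- \frac{1}{2910}\right)\right) + 91} = 18311 + \sqrt{\left(- \frac{2713}{1407} - \frac{515}{582}\right) + 91} = 18311 + \sqrt{- \frac{767857}{272958} + 91} = 18311 + \sqrt{\frac{24071321}{272958}} = 18311 + \frac{\sqrt{6570459637518}}{272958}$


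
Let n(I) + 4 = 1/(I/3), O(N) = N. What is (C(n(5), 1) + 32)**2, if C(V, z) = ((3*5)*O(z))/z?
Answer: 2209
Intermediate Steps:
n(I) = -4 + 3/I (n(I) = -4 + 1/(I/3) = -4 + 1*(3/I) = -4 + 3/I)
C(V, z) = 15 (C(V, z) = ((3*5)*z)/z = (15*z)/z = 15)
(C(n(5), 1) + 32)**2 = (15 + 32)**2 = 47**2 = 2209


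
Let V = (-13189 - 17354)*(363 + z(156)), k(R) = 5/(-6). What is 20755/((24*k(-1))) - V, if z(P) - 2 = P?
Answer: 63647461/4 ≈ 1.5912e+7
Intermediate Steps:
z(P) = 2 + P
k(R) = -⅚ (k(R) = 5*(-⅙) = -⅚)
V = -15912903 (V = (-13189 - 17354)*(363 + (2 + 156)) = -30543*(363 + 158) = -30543*521 = -15912903)
20755/((24*k(-1))) - V = 20755/((24*(-⅚))) - 1*(-15912903) = 20755/(-20) + 15912903 = 20755*(-1/20) + 15912903 = -4151/4 + 15912903 = 63647461/4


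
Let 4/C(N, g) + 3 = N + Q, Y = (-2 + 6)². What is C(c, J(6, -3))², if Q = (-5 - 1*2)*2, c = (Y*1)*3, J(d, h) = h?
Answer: 16/961 ≈ 0.016649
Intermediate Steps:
Y = 16 (Y = 4² = 16)
c = 48 (c = (16*1)*3 = 16*3 = 48)
Q = -14 (Q = (-5 - 2)*2 = -7*2 = -14)
C(N, g) = 4/(-17 + N) (C(N, g) = 4/(-3 + (N - 14)) = 4/(-3 + (-14 + N)) = 4/(-17 + N))
C(c, J(6, -3))² = (4/(-17 + 48))² = (4/31)² = 16/961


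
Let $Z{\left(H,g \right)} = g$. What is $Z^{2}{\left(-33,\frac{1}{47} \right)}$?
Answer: $\frac{1}{2209} \approx 0.00045269$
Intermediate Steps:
$Z^{2}{\left(-33,\frac{1}{47} \right)} = \left(\frac{1}{47}\right)^{2} = \frac{1}{2209}$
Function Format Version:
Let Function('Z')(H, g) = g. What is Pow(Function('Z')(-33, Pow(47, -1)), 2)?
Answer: Rational(1, 2209) ≈ 0.00045269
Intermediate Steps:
Pow(Function('Z')(-33, Pow(47, -1)), 2) = Pow(Pow(47, -1), 2) = Pow(Rational(1, 47), 2) = Rational(1, 2209)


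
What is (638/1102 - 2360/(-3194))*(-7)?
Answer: -279909/30343 ≈ -9.2248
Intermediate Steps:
(638/1102 - 2360/(-3194))*(-7) = (638*(1/1102) - 2360*(-1/3194))*(-7) = (11/19 + 1180/1597)*(-7) = (39987/30343)*(-7) = -279909/30343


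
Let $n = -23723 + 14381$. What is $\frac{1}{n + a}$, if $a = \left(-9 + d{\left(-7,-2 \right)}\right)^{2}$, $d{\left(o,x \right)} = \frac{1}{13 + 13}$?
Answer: $- \frac{676}{6260903} \approx -0.00010797$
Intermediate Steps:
$d{\left(o,x \right)} = \frac{1}{26}$
$n = -9342$
$a = \frac{54289}{676}$ ($a = \left(-9 + \frac{1}{26}\right)^{2} = \left(- \frac{233}{26}\right)^{2} = \frac{54289}{676} \approx 80.309$)
$\frac{1}{n + a} = \frac{1}{-9342 + \frac{54289}{676}} = \frac{1}{- \frac{6260903}{676}} = - \frac{676}{6260903}$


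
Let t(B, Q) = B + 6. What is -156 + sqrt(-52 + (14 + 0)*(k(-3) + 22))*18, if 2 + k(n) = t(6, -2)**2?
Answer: -156 + 36*sqrt(561) ≈ 696.68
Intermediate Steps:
t(B, Q) = 6 + B
k(n) = 142 (k(n) = -2 + (6 + 6)**2 = -2 + 12**2 = -2 + 144 = 142)
-156 + sqrt(-52 + (14 + 0)*(k(-3) + 22))*18 = -156 + sqrt(-52 + (14 + 0)*(142 + 22))*18 = -156 + sqrt(-52 + 14*164)*18 = -156 + sqrt(-52 + 2296)*18 = -156 + sqrt(2244)*18 = -156 + (2*sqrt(561))*18 = -156 + 36*sqrt(561)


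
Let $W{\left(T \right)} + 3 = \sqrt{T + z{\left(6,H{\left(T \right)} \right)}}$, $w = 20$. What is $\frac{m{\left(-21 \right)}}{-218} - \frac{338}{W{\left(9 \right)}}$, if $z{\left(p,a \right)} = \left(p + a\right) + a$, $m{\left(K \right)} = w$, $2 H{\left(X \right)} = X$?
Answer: $- \frac{36892}{545} - \frac{676 \sqrt{6}}{15} \approx -178.08$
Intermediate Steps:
$H{\left(X \right)} = \frac{X}{2}$
$m{\left(K \right)} = 20$
$z{\left(p,a \right)} = p + 2 a$ ($z{\left(p,a \right)} = \left(a + p\right) + a = p + 2 a$)
$W{\left(T \right)} = -3 + \sqrt{6 + 2 T}$ ($W{\left(T \right)} = -3 + \sqrt{T + \left(6 + 2 \frac{T}{2}\right)} = -3 + \sqrt{T + \left(6 + T\right)} = -3 + \sqrt{6 + 2 T}$)
$\frac{m{\left(-21 \right)}}{-218} - \frac{338}{W{\left(9 \right)}} = \frac{20}{-218} - \frac{338}{-3 + \sqrt{6 + 2 \cdot 9}} = 20 \left(- \frac{1}{218}\right) - \frac{338}{-3 + \sqrt{6 + 18}} = - \frac{10}{109} - \frac{338}{-3 + \sqrt{24}} = - \frac{10}{109} - \frac{338}{-3 + 2 \sqrt{6}}$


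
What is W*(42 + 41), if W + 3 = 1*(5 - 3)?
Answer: -83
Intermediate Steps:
W = -1 (W = -3 + 1*(5 - 3) = -3 + 1*2 = -3 + 2 = -1)
W*(42 + 41) = -(42 + 41) = -1*83 = -83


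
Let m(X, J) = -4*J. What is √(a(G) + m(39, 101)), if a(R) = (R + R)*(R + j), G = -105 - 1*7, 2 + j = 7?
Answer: 2*√5891 ≈ 153.51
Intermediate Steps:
j = 5 (j = -2 + 7 = 5)
G = -112 (G = -105 - 7 = -112)
a(R) = 2*R*(5 + R) (a(R) = (R + R)*(R + 5) = (2*R)*(5 + R) = 2*R*(5 + R))
√(a(G) + m(39, 101)) = √(2*(-112)*(5 - 112) - 4*101) = √(2*(-112)*(-107) - 404) = √(23968 - 404) = √23564 = 2*√5891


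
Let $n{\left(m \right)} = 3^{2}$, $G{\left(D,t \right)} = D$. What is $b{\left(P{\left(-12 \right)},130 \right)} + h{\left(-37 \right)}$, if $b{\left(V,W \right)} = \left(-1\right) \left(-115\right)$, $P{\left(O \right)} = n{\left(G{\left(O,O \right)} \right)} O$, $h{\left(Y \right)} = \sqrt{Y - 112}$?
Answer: $115 + i \sqrt{149} \approx 115.0 + 12.207 i$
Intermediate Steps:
$h{\left(Y \right)} = \sqrt{-112 + Y}$
$n{\left(m \right)} = 9$
$P{\left(O \right)} = 9 O$
$b{\left(V,W \right)} = 115$
$b{\left(P{\left(-12 \right)},130 \right)} + h{\left(-37 \right)} = 115 + \sqrt{-112 - 37} = 115 + \sqrt{-149} = 115 + i \sqrt{149}$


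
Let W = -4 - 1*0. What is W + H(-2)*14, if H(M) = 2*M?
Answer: -60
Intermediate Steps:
W = -4 (W = -4 + 0 = -4)
W + H(-2)*14 = -4 + (2*(-2))*14 = -4 - 4*14 = -4 - 56 = -60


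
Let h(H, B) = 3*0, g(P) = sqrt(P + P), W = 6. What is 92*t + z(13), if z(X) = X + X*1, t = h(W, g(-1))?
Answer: 26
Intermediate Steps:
g(P) = sqrt(2)*sqrt(P) (g(P) = sqrt(2*P) = sqrt(2)*sqrt(P))
h(H, B) = 0
t = 0
z(X) = 2*X (z(X) = X + X = 2*X)
92*t + z(13) = 92*0 + 2*13 = 0 + 26 = 26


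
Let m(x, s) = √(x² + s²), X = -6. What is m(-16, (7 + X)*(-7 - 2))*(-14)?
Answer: -14*√337 ≈ -257.01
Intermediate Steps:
m(x, s) = √(s² + x²)
m(-16, (7 + X)*(-7 - 2))*(-14) = √(((7 - 6)*(-7 - 2))² + (-16)²)*(-14) = √((1*(-9))² + 256)*(-14) = √((-9)² + 256)*(-14) = √(81 + 256)*(-14) = √337*(-14) = -14*√337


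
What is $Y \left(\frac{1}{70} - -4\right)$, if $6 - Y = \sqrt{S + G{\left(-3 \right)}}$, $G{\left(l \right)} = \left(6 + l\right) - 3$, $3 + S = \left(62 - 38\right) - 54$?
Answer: $\frac{843}{35} - \frac{281 i \sqrt{33}}{70} \approx 24.086 - 23.06 i$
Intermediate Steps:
$S = -33$ ($S = -3 + \left(\left(62 - 38\right) - 54\right) = -3 + \left(24 - 54\right) = -3 - 30 = -33$)
$G{\left(l \right)} = 3 + l$
$Y = 6 - i \sqrt{33}$ ($Y = 6 - \sqrt{-33 + \left(3 - 3\right)} = 6 - \sqrt{-33 + 0} = 6 - \sqrt{-33} = 6 - i \sqrt{33} \approx 6.0 - 5.7446 i$)
$Y \left(\frac{1}{70} - -4\right) = \left(6 - i \sqrt{33}\right) \left(\frac{1}{70} - -4\right) = \left(6 - i \sqrt{33}\right) \left(\frac{1}{70} + 4\right) = \left(6 - i \sqrt{33}\right) \frac{281}{70} = \frac{843}{35} - \frac{281 i \sqrt{33}}{70}$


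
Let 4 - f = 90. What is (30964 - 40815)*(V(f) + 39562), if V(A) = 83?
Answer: -390542895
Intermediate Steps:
f = -86 (f = 4 - 1*90 = 4 - 90 = -86)
(30964 - 40815)*(V(f) + 39562) = (30964 - 40815)*(83 + 39562) = -9851*39645 = -390542895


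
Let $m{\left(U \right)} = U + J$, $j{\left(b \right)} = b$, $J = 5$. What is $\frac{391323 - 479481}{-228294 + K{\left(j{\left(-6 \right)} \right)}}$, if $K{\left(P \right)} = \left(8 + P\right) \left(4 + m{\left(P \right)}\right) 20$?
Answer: $\frac{14693}{38029} \approx 0.38636$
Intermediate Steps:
$m{\left(U \right)} = 5 + U$ ($m{\left(U \right)} = U + 5 = 5 + U$)
$K{\left(P \right)} = 20 \left(8 + P\right) \left(9 + P\right)$ ($K{\left(P \right)} = \left(8 + P\right) \left(4 + \left(5 + P\right)\right) 20 = \left(8 + P\right) \left(9 + P\right) 20 = 20 \left(8 + P\right) \left(9 + P\right)$)
$\frac{391323 - 479481}{-228294 + K{\left(j{\left(-6 \right)} \right)}} = \frac{391323 - 479481}{-228294 + \left(1440 + 20 \left(-6\right)^{2} + 340 \left(-6\right)\right)} = - \frac{88158}{-228294 + \left(1440 + 20 \cdot 36 - 2040\right)} = - \frac{88158}{-228294 + \left(1440 + 720 - 2040\right)} = - \frac{88158}{-228294 + 120} = - \frac{88158}{-228174} = \left(-88158\right) \left(- \frac{1}{228174}\right) = \frac{14693}{38029}$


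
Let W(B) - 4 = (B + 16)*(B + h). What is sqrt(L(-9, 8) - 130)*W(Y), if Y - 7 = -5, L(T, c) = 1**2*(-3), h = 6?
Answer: 148*I*sqrt(133) ≈ 1706.8*I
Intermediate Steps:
L(T, c) = -3 (L(T, c) = 1*(-3) = -3)
Y = 2 (Y = 7 - 5 = 2)
W(B) = 4 + (6 + B)*(16 + B) (W(B) = 4 + (B + 16)*(B + 6) = 4 + (16 + B)*(6 + B) = 4 + (6 + B)*(16 + B))
sqrt(L(-9, 8) - 130)*W(Y) = sqrt(-3 - 130)*(100 + 2**2 + 22*2) = sqrt(-133)*(100 + 4 + 44) = (I*sqrt(133))*148 = 148*I*sqrt(133)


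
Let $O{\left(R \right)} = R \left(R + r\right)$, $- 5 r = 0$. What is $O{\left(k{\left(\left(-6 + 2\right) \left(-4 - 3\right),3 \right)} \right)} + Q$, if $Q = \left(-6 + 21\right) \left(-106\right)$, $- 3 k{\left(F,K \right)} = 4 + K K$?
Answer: $- \frac{14141}{9} \approx -1571.2$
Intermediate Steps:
$r = 0$ ($r = \left(- \frac{1}{5}\right) 0 = 0$)
$k{\left(F,K \right)} = - \frac{4}{3} - \frac{K^{2}}{3}$ ($k{\left(F,K \right)} = - \frac{4 + K K}{3} = - \frac{4 + K^{2}}{3} = - \frac{4}{3} - \frac{K^{2}}{3}$)
$O{\left(R \right)} = R^{2}$ ($O{\left(R \right)} = R \left(R + 0\right) = R R = R^{2}$)
$Q = -1590$ ($Q = 15 \left(-106\right) = -1590$)
$O{\left(k{\left(\left(-6 + 2\right) \left(-4 - 3\right),3 \right)} \right)} + Q = \left(- \frac{4}{3} - \frac{3^{2}}{3}\right)^{2} - 1590 = \left(- \frac{4}{3} - 3\right)^{2} - 1590 = \left(- \frac{13}{3}\right)^{2} - 1590 = \frac{169}{9} - 1590 = - \frac{14141}{9}$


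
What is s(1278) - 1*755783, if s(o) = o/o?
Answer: -755782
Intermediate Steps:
s(o) = 1
s(1278) - 1*755783 = 1 - 1*755783 = 1 - 755783 = -755782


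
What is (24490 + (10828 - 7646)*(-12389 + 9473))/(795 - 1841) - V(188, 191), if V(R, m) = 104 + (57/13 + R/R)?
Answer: 59408737/6799 ≈ 8737.9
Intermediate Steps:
V(R, m) = 1422/13 (V(R, m) = 104 + (57*(1/13) + 1) = 104 + (57/13 + 1) = 104 + 70/13 = 1422/13)
(24490 + (10828 - 7646)*(-12389 + 9473))/(795 - 1841) - V(188, 191) = (24490 + (10828 - 7646)*(-12389 + 9473))/(795 - 1841) - 1*1422/13 = (24490 + 3182*(-2916))/(-1046) - 1422/13 = (24490 - 9278712)*(-1/1046) - 1422/13 = -9254222*(-1/1046) - 1422/13 = 4627111/523 - 1422/13 = 59408737/6799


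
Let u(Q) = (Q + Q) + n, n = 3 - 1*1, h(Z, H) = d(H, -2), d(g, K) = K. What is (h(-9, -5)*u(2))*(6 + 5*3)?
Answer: -252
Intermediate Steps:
h(Z, H) = -2
n = 2 (n = 3 - 1 = 2)
u(Q) = 2 + 2*Q (u(Q) = (Q + Q) + 2 = 2*Q + 2 = 2 + 2*Q)
(h(-9, -5)*u(2))*(6 + 5*3) = (-2*(2 + 2*2))*(6 + 5*3) = (-2*(2 + 4))*(6 + 15) = -2*6*21 = -12*21 = -252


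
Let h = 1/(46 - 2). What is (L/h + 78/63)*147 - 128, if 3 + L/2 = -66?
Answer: -892530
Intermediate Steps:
L = -138 (L = -6 + 2*(-66) = -6 - 132 = -138)
h = 1/44 ≈ 0.022727
(L/h + 78/63)*147 - 128 = (-138/1/44 + 78/63)*147 - 128 = (-138*44 + 78*(1/63))*147 - 128 = (-6072 + 26/21)*147 - 128 = -127486/21*147 - 128 = -892402 - 128 = -892530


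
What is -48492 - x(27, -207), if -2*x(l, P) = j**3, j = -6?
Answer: -48600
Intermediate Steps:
x(l, P) = 108 (x(l, P) = -1/2*(-6)**3 = -1/2*(-216) = 108)
-48492 - x(27, -207) = -48492 - 1*108 = -48492 - 108 = -48600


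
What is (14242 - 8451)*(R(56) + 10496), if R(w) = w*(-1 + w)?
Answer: 78618616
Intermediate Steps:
(14242 - 8451)*(R(56) + 10496) = (14242 - 8451)*(56*(-1 + 56) + 10496) = 5791*(56*55 + 10496) = 5791*(3080 + 10496) = 5791*13576 = 78618616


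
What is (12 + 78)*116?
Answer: 10440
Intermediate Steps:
(12 + 78)*116 = 90*116 = 10440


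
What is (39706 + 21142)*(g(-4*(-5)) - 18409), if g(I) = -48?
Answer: -1123071536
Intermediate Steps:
(39706 + 21142)*(g(-4*(-5)) - 18409) = (39706 + 21142)*(-48 - 18409) = 60848*(-18457) = -1123071536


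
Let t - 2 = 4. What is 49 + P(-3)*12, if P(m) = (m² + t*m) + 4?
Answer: -11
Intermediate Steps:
t = 6 (t = 2 + 4 = 6)
P(m) = 4 + m² + 6*m (P(m) = (m² + 6*m) + 4 = 4 + m² + 6*m)
49 + P(-3)*12 = 49 + (4 + (-3)² + 6*(-3))*12 = 49 + (4 + 9 - 18)*12 = 49 - 5*12 = 49 - 60 = -11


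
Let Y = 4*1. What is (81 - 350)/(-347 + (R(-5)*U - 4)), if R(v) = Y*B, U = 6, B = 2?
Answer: 269/303 ≈ 0.88779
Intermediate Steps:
Y = 4
R(v) = 8 (R(v) = 4*2 = 8)
(81 - 350)/(-347 + (R(-5)*U - 4)) = (81 - 350)/(-347 + (8*6 - 4)) = -269/(-347 + (48 - 4)) = -269/(-347 + 44) = -269/(-303) = -269*(-1/303) = 269/303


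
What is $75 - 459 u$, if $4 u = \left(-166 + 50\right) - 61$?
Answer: $\frac{81543}{4} \approx 20386.0$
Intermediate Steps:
$u = - \frac{177}{4}$ ($u = \frac{\left(-166 + 50\right) - 61}{4} = \frac{-116 - 61}{4} = \frac{1}{4} \left(-177\right) = - \frac{177}{4} \approx -44.25$)
$75 - 459 u = 75 - - \frac{81243}{4} = 75 + \frac{81243}{4} = \frac{81543}{4}$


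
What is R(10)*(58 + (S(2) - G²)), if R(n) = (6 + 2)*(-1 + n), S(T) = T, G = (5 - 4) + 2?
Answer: 3672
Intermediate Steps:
G = 3 (G = 1 + 2 = 3)
R(n) = -8 + 8*n (R(n) = 8*(-1 + n) = -8 + 8*n)
R(10)*(58 + (S(2) - G²)) = (-8 + 8*10)*(58 + (2 - 1*3²)) = (-8 + 80)*(58 + (2 - 1*9)) = 72*(58 + (2 - 9)) = 72*(58 - 7) = 72*51 = 3672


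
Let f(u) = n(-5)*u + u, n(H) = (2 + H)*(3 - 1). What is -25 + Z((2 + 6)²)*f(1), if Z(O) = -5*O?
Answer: 1575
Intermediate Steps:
n(H) = 4 + 2*H (n(H) = (2 + H)*2 = 4 + 2*H)
f(u) = -5*u (f(u) = (4 + 2*(-5))*u + u = (4 - 10)*u + u = -6*u + u = -5*u)
-25 + Z((2 + 6)²)*f(1) = -25 + (-5*(2 + 6)²)*(-5*1) = -25 - 5*8²*(-5) = -25 - 5*64*(-5) = -25 - 320*(-5) = -25 + 1600 = 1575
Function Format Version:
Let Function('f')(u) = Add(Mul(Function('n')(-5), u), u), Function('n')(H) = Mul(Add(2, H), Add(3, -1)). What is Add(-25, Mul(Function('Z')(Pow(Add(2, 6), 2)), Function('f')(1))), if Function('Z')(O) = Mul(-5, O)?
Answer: 1575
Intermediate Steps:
Function('n')(H) = Add(4, Mul(2, H)) (Function('n')(H) = Mul(Add(2, H), 2) = Add(4, Mul(2, H)))
Function('f')(u) = Mul(-5, u) (Function('f')(u) = Add(Mul(Add(4, Mul(2, -5)), u), u) = Add(Mul(Add(4, -10), u), u) = Add(Mul(-6, u), u) = Mul(-5, u))
Add(-25, Mul(Function('Z')(Pow(Add(2, 6), 2)), Function('f')(1))) = Add(-25, Mul(Mul(-5, Pow(Add(2, 6), 2)), Mul(-5, 1))) = Add(-25, Mul(Mul(-5, Pow(8, 2)), -5)) = Add(-25, Mul(Mul(-5, 64), -5)) = Add(-25, Mul(-320, -5)) = Add(-25, 1600) = 1575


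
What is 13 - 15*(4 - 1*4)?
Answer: 13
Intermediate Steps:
13 - 15*(4 - 1*4) = 13 - 15*(4 - 4) = 13 - 15*0 = 13 + 0 = 13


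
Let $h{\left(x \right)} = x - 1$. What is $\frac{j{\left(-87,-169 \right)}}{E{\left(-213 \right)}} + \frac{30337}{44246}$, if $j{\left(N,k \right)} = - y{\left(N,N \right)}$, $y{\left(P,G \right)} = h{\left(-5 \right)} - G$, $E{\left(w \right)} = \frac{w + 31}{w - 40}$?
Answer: $- \frac{225302986}{2013193} \approx -111.91$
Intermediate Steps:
$E{\left(w \right)} = \frac{31 + w}{-40 + w}$
$h{\left(x \right)} = -1 + x$
$y{\left(P,G \right)} = -6 - G$ ($y{\left(P,G \right)} = \left(-1 - 5\right) - G = -6 - G$)
$j{\left(N,k \right)} = 6 + N$ ($j{\left(N,k \right)} = - (-6 - N) = 6 + N$)
$\frac{j{\left(-87,-169 \right)}}{E{\left(-213 \right)}} + \frac{30337}{44246} = \frac{6 - 87}{\frac{1}{-40 - 213} \left(31 - 213\right)} + \frac{30337}{44246} = - \frac{81}{\frac{1}{-253} \left(-182\right)} + 30337 \cdot \frac{1}{44246} = - \frac{81}{\left(- \frac{1}{253}\right) \left(-182\right)} + \frac{30337}{44246} = - \frac{81}{\frac{182}{253}} + \frac{30337}{44246} = \left(-81\right) \frac{253}{182} + \frac{30337}{44246} = - \frac{20493}{182} + \frac{30337}{44246} = - \frac{225302986}{2013193}$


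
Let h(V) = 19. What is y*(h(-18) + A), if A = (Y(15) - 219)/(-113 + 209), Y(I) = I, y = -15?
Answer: -2025/8 ≈ -253.13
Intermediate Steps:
A = -17/8 (A = (15 - 219)/(-113 + 209) = -204/96 = -204*1/96 = -17/8 ≈ -2.1250)
y*(h(-18) + A) = -15*(19 - 17/8) = -15*135/8 = -2025/8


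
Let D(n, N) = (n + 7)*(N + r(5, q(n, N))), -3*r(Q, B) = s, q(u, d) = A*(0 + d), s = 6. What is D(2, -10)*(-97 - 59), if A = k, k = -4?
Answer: 16848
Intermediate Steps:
A = -4
q(u, d) = -4*d (q(u, d) = -4*(0 + d) = -4*d)
r(Q, B) = -2 (r(Q, B) = -⅓*6 = -2)
D(n, N) = (-2 + N)*(7 + n) (D(n, N) = (n + 7)*(N - 2) = (7 + n)*(-2 + N) = (-2 + N)*(7 + n))
D(2, -10)*(-97 - 59) = (-14 - 2*2 + 7*(-10) - 10*2)*(-97 - 59) = (-14 - 4 - 70 - 20)*(-156) = -108*(-156) = 16848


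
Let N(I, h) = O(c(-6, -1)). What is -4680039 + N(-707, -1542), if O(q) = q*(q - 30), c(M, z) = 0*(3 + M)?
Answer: -4680039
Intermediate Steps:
c(M, z) = 0
O(q) = q*(-30 + q)
N(I, h) = 0 (N(I, h) = 0*(-30 + 0) = 0*(-30) = 0)
-4680039 + N(-707, -1542) = -4680039 + 0 = -4680039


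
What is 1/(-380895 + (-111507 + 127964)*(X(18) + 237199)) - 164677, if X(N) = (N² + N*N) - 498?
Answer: -643174281743845/3905671598 ≈ -1.6468e+5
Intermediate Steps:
X(N) = -498 + 2*N² (X(N) = (N² + N²) - 498 = 2*N² - 498 = -498 + 2*N²)
1/(-380895 + (-111507 + 127964)*(X(18) + 237199)) - 164677 = 1/(-380895 + (-111507 + 127964)*((-498 + 2*18²) + 237199)) - 164677 = 1/(-380895 + 16457*((-498 + 2*324) + 237199)) - 164677 = 1/(-380895 + 16457*((-498 + 648) + 237199)) - 164677 = 1/(-380895 + 16457*(150 + 237199)) - 164677 = 1/(-380895 + 16457*237349) - 164677 = 1/(-380895 + 3906052493) - 164677 = 1/3905671598 - 164677 = -643174281743845/3905671598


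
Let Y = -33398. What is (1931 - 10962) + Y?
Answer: -42429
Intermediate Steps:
(1931 - 10962) + Y = (1931 - 10962) - 33398 = -9031 - 33398 = -42429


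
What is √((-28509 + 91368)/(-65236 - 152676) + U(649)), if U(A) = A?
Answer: √7701120615862/108956 ≈ 25.470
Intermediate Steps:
√((-28509 + 91368)/(-65236 - 152676) + U(649)) = √((-28509 + 91368)/(-65236 - 152676) + 649) = √(62859/(-217912) + 649) = √(62859*(-1/217912) + 649) = √(-62859/217912 + 649) = √(141362029/217912) = √7701120615862/108956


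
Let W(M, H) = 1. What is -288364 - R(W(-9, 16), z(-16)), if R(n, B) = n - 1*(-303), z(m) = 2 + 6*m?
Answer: -288668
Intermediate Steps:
R(n, B) = 303 + n (R(n, B) = n + 303 = 303 + n)
-288364 - R(W(-9, 16), z(-16)) = -288364 - (303 + 1) = -288364 - 1*304 = -288364 - 304 = -288668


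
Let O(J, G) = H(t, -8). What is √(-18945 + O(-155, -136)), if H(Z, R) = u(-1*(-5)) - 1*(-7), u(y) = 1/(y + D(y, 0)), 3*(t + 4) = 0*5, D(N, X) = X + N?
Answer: I*√1893790/10 ≈ 137.61*I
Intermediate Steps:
D(N, X) = N + X
t = -4 (t = -4 + (0*5)/3 = -4 + (⅓)*0 = -4 + 0 = -4)
u(y) = 1/(2*y) (u(y) = 1/(y + (y + 0)) = 1/(y + y) = 1/(2*y))
H(Z, R) = 71/10 (H(Z, R) = 1/(2*((-1*(-5)))) - 1*(-7) = (½)/5 + 7 = (½)*(⅕) + 7 = ⅒ + 7 = 71/10)
O(J, G) = 71/10
√(-18945 + O(-155, -136)) = √(-18945 + 71/10) = √(-189379/10) = I*√1893790/10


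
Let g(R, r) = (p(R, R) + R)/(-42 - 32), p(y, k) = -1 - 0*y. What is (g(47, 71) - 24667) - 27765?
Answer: -1940007/37 ≈ -52433.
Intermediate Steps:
p(y, k) = -1 (p(y, k) = -1 - 1*0 = -1 + 0 = -1)
g(R, r) = 1/74 - R/74 (g(R, r) = (-1 + R)/(-42 - 32) = (-1 + R)/(-74) = (-1 + R)*(-1/74) = 1/74 - R/74)
(g(47, 71) - 24667) - 27765 = ((1/74 - 1/74*47) - 24667) - 27765 = ((1/74 - 47/74) - 24667) - 27765 = (-23/37 - 24667) - 27765 = -912702/37 - 27765 = -1940007/37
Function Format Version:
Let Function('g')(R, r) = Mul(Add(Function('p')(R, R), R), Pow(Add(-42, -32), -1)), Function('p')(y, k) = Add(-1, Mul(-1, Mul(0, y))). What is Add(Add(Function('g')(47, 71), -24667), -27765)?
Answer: Rational(-1940007, 37) ≈ -52433.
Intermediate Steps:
Function('p')(y, k) = -1 (Function('p')(y, k) = Add(-1, Mul(-1, 0)) = Add(-1, 0) = -1)
Function('g')(R, r) = Add(Rational(1, 74), Mul(Rational(-1, 74), R)) (Function('g')(R, r) = Mul(Add(-1, R), Pow(Add(-42, -32), -1)) = Mul(Add(-1, R), Pow(-74, -1)) = Mul(Add(-1, R), Rational(-1, 74)) = Add(Rational(1, 74), Mul(Rational(-1, 74), R)))
Add(Add(Function('g')(47, 71), -24667), -27765) = Add(Add(Add(Rational(1, 74), Mul(Rational(-1, 74), 47)), -24667), -27765) = Add(Add(Add(Rational(1, 74), Rational(-47, 74)), -24667), -27765) = Add(Add(Rational(-23, 37), -24667), -27765) = Add(Rational(-912702, 37), -27765) = Rational(-1940007, 37)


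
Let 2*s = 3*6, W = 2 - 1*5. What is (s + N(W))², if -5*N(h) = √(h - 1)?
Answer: 2021/25 - 36*I/5 ≈ 80.84 - 7.2*I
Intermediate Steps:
W = -3 (W = 2 - 5 = -3)
N(h) = -√(-1 + h)/5 (N(h) = -√(h - 1)/5 = -√(-1 + h)/5)
s = 9 (s = (3*6)/2 = (½)*18 = 9)
(s + N(W))² = (9 - √(-1 - 3)/5)² = (9 - 2*I/5)²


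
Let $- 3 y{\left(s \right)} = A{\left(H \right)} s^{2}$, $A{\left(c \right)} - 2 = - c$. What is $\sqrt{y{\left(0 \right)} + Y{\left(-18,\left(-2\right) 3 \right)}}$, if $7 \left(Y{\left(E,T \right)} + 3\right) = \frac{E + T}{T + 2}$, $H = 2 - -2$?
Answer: $\frac{i \sqrt{105}}{7} \approx 1.4639 i$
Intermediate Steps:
$H = 4$ ($H = 2 + 2 = 4$)
$A{\left(c \right)} = 2 - c$
$y{\left(s \right)} = \frac{2 s^{2}}{3}$ ($y{\left(s \right)} = - \frac{\left(2 - 4\right) s^{2}}{3} = - \frac{\left(-2\right) s^{2}}{3} = \frac{2 s^{2}}{3}$)
$Y{\left(E,T \right)} = -3 + \frac{E + T}{7 \left(2 + T\right)}$ ($Y{\left(E,T \right)} = -3 + \frac{\left(E + T\right) \frac{1}{T + 2}}{7} = -3 + \frac{\left(E + T\right) \frac{1}{2 + T}}{7} = -3 + \frac{\frac{1}{2 + T} \left(E + T\right)}{7} = -3 + \frac{E + T}{7 \left(2 + T\right)}$)
$\sqrt{y{\left(0 \right)} + Y{\left(-18,\left(-2\right) 3 \right)}} = \sqrt{\frac{2 \cdot 0^{2}}{3} + \frac{-42 - 18 - 20 \left(\left(-2\right) 3\right)}{7 \left(2 - 6\right)}} = \sqrt{\frac{2}{3} \cdot 0 + \frac{-42 - 18 - -120}{7 \left(2 - 6\right)}} = \sqrt{0 + \frac{-42 - 18 + 120}{7 \left(-4\right)}} = \sqrt{0 + \frac{1}{7} \left(- \frac{1}{4}\right) 60} = \sqrt{0 - \frac{15}{7}} = \sqrt{- \frac{15}{7}} = \frac{i \sqrt{105}}{7}$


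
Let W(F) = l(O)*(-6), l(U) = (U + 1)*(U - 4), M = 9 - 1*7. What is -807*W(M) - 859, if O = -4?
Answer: 115349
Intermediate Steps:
M = 2 (M = 9 - 7 = 2)
l(U) = (1 + U)*(-4 + U)
W(F) = -144 (W(F) = (-4 + (-4)**2 - 3*(-4))*(-6) = (-4 + 16 + 12)*(-6) = 24*(-6) = -144)
-807*W(M) - 859 = -807*(-144) - 859 = 116208 - 859 = 115349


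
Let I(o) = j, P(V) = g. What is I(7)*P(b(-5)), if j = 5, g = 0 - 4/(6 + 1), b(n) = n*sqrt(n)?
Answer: -20/7 ≈ -2.8571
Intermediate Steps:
b(n) = n**(3/2)
g = -4/7 (g = 0 - 4/7 = -4/7 ≈ -0.57143)
P(V) = -4/7
I(o) = 5
I(7)*P(b(-5)) = 5*(-4/7) = -20/7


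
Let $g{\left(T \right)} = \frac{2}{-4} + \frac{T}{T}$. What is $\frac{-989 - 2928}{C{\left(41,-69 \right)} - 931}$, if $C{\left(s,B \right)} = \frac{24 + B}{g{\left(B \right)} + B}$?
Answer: $\frac{536629}{127457} \approx 4.2103$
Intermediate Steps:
$g{\left(T \right)} = \frac{1}{2}$ ($g{\left(T \right)} = 2 \left(- \frac{1}{4}\right) + 1 = - \frac{1}{2} + 1 = \frac{1}{2}$)
$C{\left(s,B \right)} = \frac{24 + B}{\frac{1}{2} + B}$
$\frac{-989 - 2928}{C{\left(41,-69 \right)} - 931} = \frac{-989 - 2928}{\frac{2 \left(24 - 69\right)}{1 + 2 \left(-69\right)} - 931} = \frac{-989 - 2928}{2 \frac{1}{1 - 138} \left(-45\right) - 931} = \frac{-989 - 2928}{2 \frac{1}{-137} \left(-45\right) - 931} = - \frac{3917}{2 \left(- \frac{1}{137}\right) \left(-45\right) - 931} = - \frac{3917}{\frac{90}{137} - 931} = - \frac{3917}{- \frac{127457}{137}} = \left(-3917\right) \left(- \frac{137}{127457}\right) = \frac{536629}{127457}$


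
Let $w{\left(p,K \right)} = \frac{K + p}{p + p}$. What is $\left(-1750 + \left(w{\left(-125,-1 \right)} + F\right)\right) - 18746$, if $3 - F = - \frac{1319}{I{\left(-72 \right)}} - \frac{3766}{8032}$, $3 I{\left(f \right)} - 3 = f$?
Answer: $- \frac{237263083191}{11546000} \approx -20549.0$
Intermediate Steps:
$I{\left(f \right)} = 1 + \frac{f}{3}$
$F = - \frac{4976691}{92368}$ ($F = 3 - \left(- \frac{1319}{1 + \frac{1}{3} \left(-72\right)} - \frac{3766}{8032}\right) = 3 - \left(- \frac{1319}{1 - 24} - \frac{1883}{4016}\right) = 3 - \left(- \frac{1319}{-23} - \frac{1883}{4016}\right) = 3 - \left(\left(-1319\right) \left(- \frac{1}{23}\right) - \frac{1883}{4016}\right) = 3 - \left(\frac{1319}{23} - \frac{1883}{4016}\right) = 3 - \frac{5253795}{92368} = - \frac{4976691}{92368} \approx -53.879$)
$w{\left(p,K \right)} = \frac{K + p}{2 p}$
$\left(-1750 + \left(w{\left(-125,-1 \right)} + F\right)\right) - 18746 = \left(-1750 - \left(\frac{4976691}{92368} - \frac{-1 - 125}{2 \left(-125\right)}\right)\right) - 18746 = \left(-1750 - \left(\frac{4976691}{92368} + \frac{1}{250} \left(-126\right)\right)\right) - 18746 = \left(-1750 + \left(\frac{63}{125} - \frac{4976691}{92368}\right)\right) - 18746 = \left(-1750 - \frac{616267191}{11546000}\right) - 18746 = - \frac{20821767191}{11546000} - 18746 = - \frac{237263083191}{11546000}$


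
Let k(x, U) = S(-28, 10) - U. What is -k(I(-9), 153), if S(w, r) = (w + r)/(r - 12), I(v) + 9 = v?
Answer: 144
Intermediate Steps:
I(v) = -9 + v
S(w, r) = (r + w)/(-12 + r)
k(x, U) = 9 - U (k(x, U) = (10 - 28)/(-12 + 10) - U = -18/(-2) - U = -½*(-18) - U = 9 - U)
-k(I(-9), 153) = -(9 - 1*153) = -(9 - 153) = -1*(-144) = 144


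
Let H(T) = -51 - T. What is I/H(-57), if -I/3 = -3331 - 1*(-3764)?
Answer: -433/2 ≈ -216.50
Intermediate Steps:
I = -1299 (I = -3*(-3331 - 1*(-3764)) = -3*(-3331 + 3764) = -3*433 = -1299)
I/H(-57) = -1299/(-51 - 1*(-57)) = -1299/(-51 + 57) = -1299/6 = -1299*⅙ = -433/2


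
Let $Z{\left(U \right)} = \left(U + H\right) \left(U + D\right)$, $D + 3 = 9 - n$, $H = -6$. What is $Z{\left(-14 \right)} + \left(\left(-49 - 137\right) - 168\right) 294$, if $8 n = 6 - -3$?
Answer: $- \frac{207787}{2} \approx -1.0389 \cdot 10^{5}$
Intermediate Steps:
$n = \frac{9}{8}$ ($n = \frac{6 - -3}{8} = \frac{6 + 3}{8} = \frac{1}{8} \cdot 9 = \frac{9}{8} \approx 1.125$)
$D = \frac{39}{8}$ ($D = -3 + \left(9 - \frac{9}{8}\right) = -3 + \frac{63}{8} = \frac{39}{8} \approx 4.875$)
$Z{\left(U \right)} = \left(-6 + U\right) \left(\frac{39}{8} + U\right)$ ($Z{\left(U \right)} = \left(U - 6\right) \left(U + \frac{39}{8}\right) = \left(-6 + U\right) \left(\frac{39}{8} + U\right)$)
$Z{\left(-14 \right)} + \left(\left(-49 - 137\right) - 168\right) 294 = \left(- \frac{117}{4} + \left(-14\right)^{2} - - \frac{63}{4}\right) + \left(\left(-49 - 137\right) - 168\right) 294 = \left(- \frac{117}{4} + 196 + \frac{63}{4}\right) + \left(-186 - 168\right) 294 = \frac{365}{2} - 104076 = - \frac{207787}{2}$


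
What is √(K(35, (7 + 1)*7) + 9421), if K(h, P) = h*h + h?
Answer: √10681 ≈ 103.35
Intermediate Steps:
K(h, P) = h + h² (K(h, P) = h² + h = h + h²)
√(K(35, (7 + 1)*7) + 9421) = √(35*(1 + 35) + 9421) = √(35*36 + 9421) = √(1260 + 9421) = √10681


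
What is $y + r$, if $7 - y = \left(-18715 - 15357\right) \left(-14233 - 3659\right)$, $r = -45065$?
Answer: $-609661282$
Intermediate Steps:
$y = -609616217$ ($y = 7 - \left(-18715 - 15357\right) \left(-14233 - 3659\right) = 7 - \left(-34072\right) \left(-17892\right) = 7 - 609616224 = -609616217$)
$y + r = -609616217 - 45065 = -609661282$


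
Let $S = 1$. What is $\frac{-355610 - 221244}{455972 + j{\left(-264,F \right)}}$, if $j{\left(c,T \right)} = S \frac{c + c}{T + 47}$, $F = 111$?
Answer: $- \frac{22785733}{18010762} \approx -1.2651$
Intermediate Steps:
$j{\left(c,T \right)} = \frac{2 c}{47 + T}$ ($j{\left(c,T \right)} = 1 \frac{c + c}{T + 47} = 1 \frac{2 c}{47 + T} = \frac{2 c}{47 + T}$)
$\frac{-355610 - 221244}{455972 + j{\left(-264,F \right)}} = \frac{-355610 - 221244}{455972 + 2 \left(-264\right) \frac{1}{47 + 111}} = - \frac{576854}{455972 + 2 \left(-264\right) \frac{1}{158}} = - \frac{576854}{455972 - \frac{264}{79}} = - \frac{576854}{\frac{36021524}{79}} = \left(-576854\right) \frac{79}{36021524} = - \frac{22785733}{18010762}$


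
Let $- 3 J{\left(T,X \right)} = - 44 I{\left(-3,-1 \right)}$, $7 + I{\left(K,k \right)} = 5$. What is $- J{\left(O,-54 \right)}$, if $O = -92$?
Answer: $\frac{88}{3} \approx 29.333$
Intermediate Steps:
$I{\left(K,k \right)} = -2$ ($I{\left(K,k \right)} = -7 + 5 = -2$)
$J{\left(T,X \right)} = - \frac{88}{3}$ ($J{\left(T,X \right)} = - \frac{\left(-44\right) \left(-2\right)}{3} = \left(- \frac{1}{3}\right) 88 = - \frac{88}{3}$)
$- J{\left(O,-54 \right)} = \left(-1\right) \left(- \frac{88}{3}\right) = \frac{88}{3}$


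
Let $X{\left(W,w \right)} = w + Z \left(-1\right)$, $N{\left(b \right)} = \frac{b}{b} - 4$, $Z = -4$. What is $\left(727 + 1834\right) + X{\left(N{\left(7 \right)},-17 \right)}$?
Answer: $2548$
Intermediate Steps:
$N{\left(b \right)} = -3$ ($N{\left(b \right)} = 1 - 4 = -3$)
$X{\left(W,w \right)} = 4 + w$ ($X{\left(W,w \right)} = w - -4 = w + 4 = 4 + w$)
$\left(727 + 1834\right) + X{\left(N{\left(7 \right)},-17 \right)} = \left(727 + 1834\right) + \left(4 - 17\right) = 2561 - 13 = 2548$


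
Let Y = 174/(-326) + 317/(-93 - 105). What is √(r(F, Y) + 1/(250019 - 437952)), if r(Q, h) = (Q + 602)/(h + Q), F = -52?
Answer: I*√43813782263889716942593/65669240257 ≈ 3.1875*I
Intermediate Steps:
Y = -68897/32274 (Y = 174*(-1/326) + 317/(-198) = -87/163 + 317*(-1/198) = -87/163 - 317/198 = -68897/32274 ≈ -2.1348)
r(Q, h) = (602 + Q)/(Q + h)
√(r(F, Y) + 1/(250019 - 437952)) = √((602 - 52)/(-52 - 68897/32274) + 1/(250019 - 437952)) = √(550/(-1747145/32274) + 1/(-187933)) = √(-32274/1747145*550 - 1/187933) = √(-3550140/349429 - 1/187933) = √(-667188810049/65669240257) = I*√43813782263889716942593/65669240257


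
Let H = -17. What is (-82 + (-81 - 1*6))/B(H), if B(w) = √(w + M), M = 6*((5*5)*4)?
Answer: -169*√583/583 ≈ -6.9993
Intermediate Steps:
M = 600 (M = 6*(25*4) = 6*100 = 600)
B(w) = √(600 + w) (B(w) = √(w + 600) = √(600 + w))
(-82 + (-81 - 1*6))/B(H) = (-82 + (-81 - 1*6))/(√(600 - 17)) = (-82 + (-81 - 6))/(√583) = (-82 - 87)*(√583/583) = -169*√583/583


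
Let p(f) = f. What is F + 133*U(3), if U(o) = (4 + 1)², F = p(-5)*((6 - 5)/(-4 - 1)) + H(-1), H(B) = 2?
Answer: 3328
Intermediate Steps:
F = 3 (F = -5*(6 - 5)/(-4 - 1) + 2 = -5/(-5) + 2 = -5*(-1)/5 + 2 = -5*(-⅕) + 2 = 1 + 2 = 3)
U(o) = 25 (U(o) = 5² = 25)
F + 133*U(3) = 3 + 133*25 = 3 + 3325 = 3328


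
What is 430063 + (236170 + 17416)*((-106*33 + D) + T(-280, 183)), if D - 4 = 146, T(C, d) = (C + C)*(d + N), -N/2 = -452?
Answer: -155211445785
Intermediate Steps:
N = 904 (N = -2*(-452) = 904)
T(C, d) = 2*C*(904 + d) (T(C, d) = (C + C)*(d + 904) = (2*C)*(904 + d) = 2*C*(904 + d))
D = 150 (D = 4 + 146 = 150)
430063 + (236170 + 17416)*((-106*33 + D) + T(-280, 183)) = 430063 + (236170 + 17416)*((-106*33 + 150) + 2*(-280)*(904 + 183)) = 430063 + 253586*((-3498 + 150) + 2*(-280)*1087) = 430063 + 253586*(-3348 - 608720) = 430063 + 253586*(-612068) = 430063 - 155211875848 = -155211445785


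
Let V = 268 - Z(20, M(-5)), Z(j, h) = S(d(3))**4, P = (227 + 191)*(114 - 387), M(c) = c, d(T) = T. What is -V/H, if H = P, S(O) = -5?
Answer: -17/5434 ≈ -0.0031285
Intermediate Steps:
P = -114114 (P = 418*(-273) = -114114)
H = -114114
Z(j, h) = 625 (Z(j, h) = (-5)**4 = 625)
V = -357 (V = 268 - 1*625 = 268 - 625 = -357)
-V/H = -(-357)/(-114114) = -(-357)*(-1)/114114 = -1*17/5434 = -17/5434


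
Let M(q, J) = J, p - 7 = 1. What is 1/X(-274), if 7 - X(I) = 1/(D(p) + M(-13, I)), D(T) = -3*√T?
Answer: 525302/3679033 + 6*√2/3679033 ≈ 0.14278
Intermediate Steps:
p = 8 (p = 7 + 1 = 8)
X(I) = 7 - 1/(I - 6*√2) (X(I) = 7 - 1/(-6*√2 + I) = 7 - 1/(I - 6*√2))
1/X(-274) = 1/((-1 - 42*√2 + 7*(-274))/(-274 - 6*√2)) = 1/((-1 - 42*√2 - 1918)/(-274 - 6*√2)) = 1/((-1919 - 42*√2)/(-274 - 6*√2)) = (-274 - 6*√2)/(-1919 - 42*√2)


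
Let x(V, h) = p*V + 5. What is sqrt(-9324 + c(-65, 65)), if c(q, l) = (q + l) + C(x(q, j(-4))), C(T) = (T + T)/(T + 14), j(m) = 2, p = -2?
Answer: 3*I*sqrt(22995766)/149 ≈ 96.552*I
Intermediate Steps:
x(V, h) = 5 - 2*V (x(V, h) = -2*V + 5 = 5 - 2*V)
C(T) = 2*T/(14 + T) (C(T) = (2*T)/(14 + T) = 2*T/(14 + T))
c(q, l) = l + q + 2*(5 - 2*q)/(19 - 2*q) (c(q, l) = (q + l) + 2*(5 - 2*q)/(14 + (5 - 2*q)) = (l + q) + 2*(5 - 2*q)/(19 - 2*q) = l + q + 2*(5 - 2*q)/(19 - 2*q))
sqrt(-9324 + c(-65, 65)) = sqrt(-9324 + (10 - 4*(-65) + (19 - 2*(-65))*(65 - 65))/(19 - 2*(-65))) = sqrt(-9324 + (10 + 260 + (19 + 130)*0)/(19 + 130)) = sqrt(-9324 + (10 + 260 + 149*0)/149) = sqrt(-9324 + (10 + 260 + 0)/149) = sqrt(-9324 + (1/149)*270) = sqrt(-9324 + 270/149) = sqrt(-1389006/149) = 3*I*sqrt(22995766)/149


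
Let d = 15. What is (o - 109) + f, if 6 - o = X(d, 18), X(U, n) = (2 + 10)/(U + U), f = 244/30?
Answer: -1429/15 ≈ -95.267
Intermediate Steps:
f = 122/15 (f = 244*(1/30) = 122/15 ≈ 8.1333)
X(U, n) = 6/U (X(U, n) = 12/((2*U)) = 12*(1/(2*U)) = 6/U)
o = 28/5 (o = 6 - 6/15 = 6 - 1*⅖ = 6 - ⅖ = 28/5 ≈ 5.6000)
(o - 109) + f = (28/5 - 109) + 122/15 = -517/5 + 122/15 = -1429/15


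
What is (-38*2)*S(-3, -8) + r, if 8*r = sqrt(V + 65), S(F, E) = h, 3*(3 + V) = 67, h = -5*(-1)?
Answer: -380 + sqrt(759)/24 ≈ -378.85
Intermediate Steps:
h = 5
V = 58/3 (V = -3 + (1/3)*67 = -3 + 67/3 = 58/3 ≈ 19.333)
S(F, E) = 5
r = sqrt(759)/24 (r = sqrt(58/3 + 65)/8 = sqrt(253/3)/8 = (sqrt(759)/3)/8 = sqrt(759)/24 ≈ 1.1479)
(-38*2)*S(-3, -8) + r = -38*2*5 + sqrt(759)/24 = -76*5 + sqrt(759)/24 = -380 + sqrt(759)/24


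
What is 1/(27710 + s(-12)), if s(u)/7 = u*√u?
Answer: 13855/383964386 + 42*I*√3/191982193 ≈ 3.6084e-5 + 3.7892e-7*I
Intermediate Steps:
s(u) = 7*u^(3/2) (s(u) = 7*(u*√u) = 7*u^(3/2))
1/(27710 + s(-12)) = 1/(27710 + 7*(-12)^(3/2)) = 1/(27710 + 7*(-24*I*√3)) = 1/(27710 - 168*I*√3)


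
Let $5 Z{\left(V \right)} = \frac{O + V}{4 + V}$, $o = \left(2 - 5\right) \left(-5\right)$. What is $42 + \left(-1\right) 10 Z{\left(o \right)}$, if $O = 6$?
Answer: $\frac{756}{19} \approx 39.789$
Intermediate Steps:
$o = 15$ ($o = \left(-3\right) \left(-5\right) = 15$)
$Z{\left(V \right)} = \frac{6 + V}{5 \left(4 + V\right)}$ ($Z{\left(V \right)} = \frac{\left(6 + V\right) \frac{1}{4 + V}}{5} = \frac{\frac{1}{4 + V} \left(6 + V\right)}{5} = \frac{6 + V}{5 \left(4 + V\right)}$)
$42 + \left(-1\right) 10 Z{\left(o \right)} = 42 + \left(-1\right) 10 \frac{6 + 15}{5 \left(4 + 15\right)} = 42 - 10 \cdot \frac{1}{5} \cdot \frac{1}{19} \cdot 21 = 42 - \frac{42}{19} = \frac{756}{19}$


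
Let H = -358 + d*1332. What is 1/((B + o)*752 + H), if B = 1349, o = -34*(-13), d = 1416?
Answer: 1/3232586 ≈ 3.0935e-7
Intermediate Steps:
o = 442
H = 1885754 (H = -358 + 1416*1332 = -358 + 1886112 = 1885754)
1/((B + o)*752 + H) = 1/((1349 + 442)*752 + 1885754) = 1/(1791*752 + 1885754) = 1/(1346832 + 1885754) = 1/3232586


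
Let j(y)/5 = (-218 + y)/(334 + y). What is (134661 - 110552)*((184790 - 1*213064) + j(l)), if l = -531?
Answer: -134196311397/197 ≈ -6.8120e+8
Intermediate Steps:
j(y) = 5*(-218 + y)/(334 + y) (j(y) = 5*((-218 + y)/(334 + y)) = 5*(-218 + y)/(334 + y))
(134661 - 110552)*((184790 - 1*213064) + j(l)) = (134661 - 110552)*((184790 - 1*213064) + 5*(-218 - 531)/(334 - 531)) = 24109*((184790 - 213064) + 5*(-749)/(-197)) = 24109*(-28274 + 5*(-1/197)*(-749)) = 24109*(-28274 + 3745/197) = 24109*(-5566233/197) = -134196311397/197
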